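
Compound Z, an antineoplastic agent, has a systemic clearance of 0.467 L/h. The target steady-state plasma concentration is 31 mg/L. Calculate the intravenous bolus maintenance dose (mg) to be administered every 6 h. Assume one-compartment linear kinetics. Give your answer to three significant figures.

86.9 mg

D = CL × Css × τ = 0.4670 × 31 × 6 = 86.86 mg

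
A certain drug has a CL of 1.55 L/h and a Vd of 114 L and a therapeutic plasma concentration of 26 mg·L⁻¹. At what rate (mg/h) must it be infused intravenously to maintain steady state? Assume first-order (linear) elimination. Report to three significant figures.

Maintenance depends on clearance, not Vd — rate in must match rate out.
Infusion rate = CL · Css = 1.550 L/h × 26 mg/L = 40.30 mg/h

40.3 mg/h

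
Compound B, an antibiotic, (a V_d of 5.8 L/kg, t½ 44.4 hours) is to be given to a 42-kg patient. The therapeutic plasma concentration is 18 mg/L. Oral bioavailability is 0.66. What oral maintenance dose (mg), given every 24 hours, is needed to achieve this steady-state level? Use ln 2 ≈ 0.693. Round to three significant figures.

Total Vd = 5.8 × 42 = 243.6 L
CL = ln 2 · Vd / t½ = 0.693 × 243.6 / 44.4 = 3.802 L/h
D = CL × Css × τ / F = 3.802 × 18 × 24 / 0.66 = 2489 mg

2490 mg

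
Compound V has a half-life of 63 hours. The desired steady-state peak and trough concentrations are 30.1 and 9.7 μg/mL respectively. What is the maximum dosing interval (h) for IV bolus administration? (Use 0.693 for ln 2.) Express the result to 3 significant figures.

103 h

k = 0.693 / t½ = 0.693 / 63 = 0.01100 h⁻¹
Between IV bolus doses, concentration decays as C = C₀·e^(−kτ), so C_peak/C_trough = e^(kτ).
τ_max = ln(C_peak/C_trough) / k = ln(30.1/9.7) / 0.01100 = 1.132 / 0.01100 = 102.9 h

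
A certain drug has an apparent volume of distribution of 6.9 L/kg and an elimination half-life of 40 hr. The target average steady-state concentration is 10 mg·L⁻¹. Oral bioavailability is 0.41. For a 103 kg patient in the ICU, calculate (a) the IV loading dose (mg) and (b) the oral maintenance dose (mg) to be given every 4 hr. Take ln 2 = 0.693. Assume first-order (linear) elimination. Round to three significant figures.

Total Vd = 6.9 × 103 = 710.7 L
LD = Vd × C = 710.7 × 10 = 7107 mg
CL = 0.693 × Vd / t½ = 0.693 × 710.7 / 40 = 12.31 L/h
D = CL × Css × τ / F = 12.31 × 10 × 4 / 0.41 = 1201 mg

(a) 7110 mg; (b) 1200 mg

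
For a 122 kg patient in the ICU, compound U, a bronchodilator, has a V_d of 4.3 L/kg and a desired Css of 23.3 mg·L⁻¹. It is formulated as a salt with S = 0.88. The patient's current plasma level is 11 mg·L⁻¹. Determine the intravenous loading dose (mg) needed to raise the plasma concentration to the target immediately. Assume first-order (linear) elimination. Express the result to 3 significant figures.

7330 mg

Vd = 4.3 L/kg × 122 kg = 524.6 L
Concentration deficit ΔC = 23.3 − 11 = 12.30 mg/L
LD = Vd × ΔC / S = 524.6 × 12.30 / 0.88 = 7332 mg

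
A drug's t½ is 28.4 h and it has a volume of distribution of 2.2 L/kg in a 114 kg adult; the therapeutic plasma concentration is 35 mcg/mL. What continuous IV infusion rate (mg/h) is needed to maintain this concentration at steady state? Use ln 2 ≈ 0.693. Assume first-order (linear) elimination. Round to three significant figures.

214 mg/h

Vd = 2.2 L/kg × 114 kg = 250.8 L
CL = ln 2 · Vd / t½ = 0.693 × 250.8 / 28.4 = 6.120 L/h
Infusion rate = CL × Css = 6.120 × 35 = 214.2 mg/h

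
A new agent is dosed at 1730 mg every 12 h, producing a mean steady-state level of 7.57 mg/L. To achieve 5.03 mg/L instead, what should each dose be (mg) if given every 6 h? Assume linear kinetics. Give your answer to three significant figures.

575 mg

With linear kinetics, Css is proportional to dose rate (D/τ) at fixed clearance.
D₂ = D₁ × (Css,target / Css,current) × (τ₂/τ₁) = 1730 × (5.03/7.57) × (6/12) = 574.8 mg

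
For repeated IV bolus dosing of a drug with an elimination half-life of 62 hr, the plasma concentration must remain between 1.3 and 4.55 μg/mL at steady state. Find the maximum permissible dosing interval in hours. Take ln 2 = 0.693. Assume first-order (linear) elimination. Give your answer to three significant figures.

k = 0.693 / t½ = 0.693 / 62 = 0.01118 h⁻¹
Between IV bolus doses, concentration decays as C = C₀·e^(−kτ), so C_peak/C_trough = e^(kτ).
τ_max = ln(C_peak/C_trough) / k = ln(4.55/1.3) / 0.01118 = 1.253 / 0.01118 = 112.1 h

112 h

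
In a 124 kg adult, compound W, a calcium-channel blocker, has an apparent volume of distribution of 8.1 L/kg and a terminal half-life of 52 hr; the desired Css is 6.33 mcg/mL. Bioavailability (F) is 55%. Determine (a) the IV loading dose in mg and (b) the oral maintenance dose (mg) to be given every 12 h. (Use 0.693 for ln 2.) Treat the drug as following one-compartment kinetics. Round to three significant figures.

(a) 6360 mg; (b) 1850 mg

Vd = 8.1 L/kg × 124 kg = 1004 L
LD = Vd × C = 1004 × 6.33 = 6355 mg
CL = 0.693 × Vd / t½ = 0.693 × 1004 / 52 = 13.38 L/h
D = CL × Css × τ / F = 13.38 × 6.33 × 12 / 0.55 = 1848 mg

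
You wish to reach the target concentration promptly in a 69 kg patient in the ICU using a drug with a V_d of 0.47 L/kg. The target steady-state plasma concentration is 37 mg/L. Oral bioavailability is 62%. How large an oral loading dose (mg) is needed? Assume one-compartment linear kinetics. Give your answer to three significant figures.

Total Vd = 0.47 × 69 = 32.43 L
LD = Vd × C / F = 32.43 × 37.00 / 0.62 = 1935 mg

1940 mg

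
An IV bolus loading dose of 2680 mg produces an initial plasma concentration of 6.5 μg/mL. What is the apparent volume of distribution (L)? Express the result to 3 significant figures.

Immediately after an IV bolus, C₀ = Dose / Vd, so Vd = Dose / C₀.
Vd = 2680 / 6.5 = 412.3 L

412 L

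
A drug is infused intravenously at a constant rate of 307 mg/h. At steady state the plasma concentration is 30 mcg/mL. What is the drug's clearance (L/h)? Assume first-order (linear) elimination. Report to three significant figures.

At steady state, infusion rate = CL × Css, so CL = rate / Css.
CL = 307 / 30 = 10.23 L/h

10.2 L/h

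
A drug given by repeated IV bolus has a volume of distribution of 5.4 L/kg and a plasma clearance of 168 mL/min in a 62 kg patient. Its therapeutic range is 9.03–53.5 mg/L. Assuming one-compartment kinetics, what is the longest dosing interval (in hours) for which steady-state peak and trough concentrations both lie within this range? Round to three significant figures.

59.1 h

Vd = 5.4 L/kg × 62 kg = 334.8 L
CL = 168 mL/min × 60/1000 = 10.08 L/h
k = CL / Vd = 10.08 / 334.8 = 0.03011 h⁻¹
Between IV bolus doses, concentration decays as C = C₀·e^(−kτ), so C_peak/C_trough = e^(kτ).
τ_max = ln(C_peak/C_trough) / k = ln(53.5/9.03) / 0.03011 = 1.779 / 0.03011 = 59.08 h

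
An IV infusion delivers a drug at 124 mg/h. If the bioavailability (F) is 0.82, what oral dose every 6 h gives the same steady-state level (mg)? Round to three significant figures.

To maintain the same Css, the systemic dosing rate must be unchanged: F·D/τ = infusion rate.
D = rate × τ / F = 124 × 6 / 0.82 = 907.3 mg

907 mg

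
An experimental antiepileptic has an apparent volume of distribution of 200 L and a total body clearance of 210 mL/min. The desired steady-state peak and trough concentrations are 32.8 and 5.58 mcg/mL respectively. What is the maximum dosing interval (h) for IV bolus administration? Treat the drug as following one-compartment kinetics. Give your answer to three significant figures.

28.1 h

CL = 210 mL/min × 60/1000 = 12.60 L/h
k = CL / Vd = 12.60 / 200.0 = 0.06300 h⁻¹
Between IV bolus doses, concentration decays as C = C₀·e^(−kτ), so C_peak/C_trough = e^(kτ).
τ_max = ln(C_peak/C_trough) / k = ln(32.8/5.58) / 0.06300 = 1.771 / 0.06300 = 28.11 h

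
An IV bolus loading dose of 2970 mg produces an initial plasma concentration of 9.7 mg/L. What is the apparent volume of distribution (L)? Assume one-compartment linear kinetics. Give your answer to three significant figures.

306 L

Immediately after an IV bolus, C₀ = Dose / Vd, so Vd = Dose / C₀.
Vd = 2970 / 9.7 = 306.2 L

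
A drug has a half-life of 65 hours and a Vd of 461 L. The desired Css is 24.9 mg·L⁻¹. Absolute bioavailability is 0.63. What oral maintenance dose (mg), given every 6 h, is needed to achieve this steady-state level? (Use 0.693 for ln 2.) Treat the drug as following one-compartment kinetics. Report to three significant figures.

CL = 0.693 × Vd / t½ = 0.693 × 461.0 / 65 = 4.915 L/h
D = CL × Css × τ / F = 4.915 × 24.9 × 6 / 0.63 = 1166 mg

1170 mg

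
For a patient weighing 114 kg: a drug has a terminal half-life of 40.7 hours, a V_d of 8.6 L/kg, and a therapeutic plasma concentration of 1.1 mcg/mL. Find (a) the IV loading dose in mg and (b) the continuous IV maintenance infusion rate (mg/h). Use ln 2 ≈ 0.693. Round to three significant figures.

Total Vd = 8.6 × 114 = 980.4 L
LD = Vd × C = 980.4 × 1.1 = 1078 mg
CL = 0.693 × Vd / t½ = 0.693 × 980.4 / 40.7 = 16.69 L/h
Infusion rate = CL × Css = 16.69 × 1.1 = 18.36 mg/h

(a) 1080 mg; (b) 18.4 mg/h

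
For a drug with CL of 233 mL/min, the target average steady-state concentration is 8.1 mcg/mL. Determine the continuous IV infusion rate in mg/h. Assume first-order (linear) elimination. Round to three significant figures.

CL = 233 mL/min = 233 × 0.06 = 13.98 L/h
At steady state, infusion rate equals elimination rate: rate in = CL × Css.
Rate = CL × Css = 13.98 × 8.1 = 113.2 mg/h

113 mg/h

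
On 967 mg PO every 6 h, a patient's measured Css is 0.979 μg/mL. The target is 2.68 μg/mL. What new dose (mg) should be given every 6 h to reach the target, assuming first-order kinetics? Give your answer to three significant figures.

With linear kinetics, Css is proportional to dose rate (D/τ) at fixed clearance.
D₂ = D₁ × (Css,target / Css,current) = 967 × 2.68/0.979 = 2647 mg

2650 mg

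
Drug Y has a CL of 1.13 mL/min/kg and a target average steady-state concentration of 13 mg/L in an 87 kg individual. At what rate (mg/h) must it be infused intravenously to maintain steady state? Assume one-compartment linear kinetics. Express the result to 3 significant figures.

76.7 mg/h

CL = 1.13 mL/min/kg × 87 kg = 98.31 mL/min = 98.31 × 60/1000 = 5.899 L/h
R₀ = 5.899 × 13 = 76.69 mg/h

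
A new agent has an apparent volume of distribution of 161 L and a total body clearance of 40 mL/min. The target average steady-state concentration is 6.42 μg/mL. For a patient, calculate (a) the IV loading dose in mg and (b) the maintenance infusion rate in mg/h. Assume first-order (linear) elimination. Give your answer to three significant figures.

LD = Vd · C_target = 161.0 × 6.42 = 1034 mg
Convert clearance: 40 mL/min × 60 min/h ÷ 1000 mL/L = 2.400 L/h
Infusion rate = 2.400 L/h × 6.42 mg/L = 15.41 mg/h

(a) 1030 mg; (b) 15.4 mg/h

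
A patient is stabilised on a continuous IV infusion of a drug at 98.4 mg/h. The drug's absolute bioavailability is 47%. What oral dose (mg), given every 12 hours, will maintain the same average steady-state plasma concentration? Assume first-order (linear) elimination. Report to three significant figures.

2510 mg

To maintain the same Css, the systemic dosing rate must be unchanged: F·D/τ = infusion rate.
D = rate × τ / F = 98.4 × 12 / 0.47 = 2512 mg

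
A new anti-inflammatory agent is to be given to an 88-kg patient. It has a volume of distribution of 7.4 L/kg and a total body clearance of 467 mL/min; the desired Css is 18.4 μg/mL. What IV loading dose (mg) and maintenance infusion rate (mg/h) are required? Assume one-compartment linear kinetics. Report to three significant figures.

(a) 12000 mg; (b) 516 mg/h

Vd = 7.4 L/kg × 88 kg = 651.2 L
Loading: fill Vd to C_target → 651.2 L × 18.4 mg/L = 11980 mg
CL = 467 mL/min = 467 × 0.06 = 28.02 L/h
Maintenance infusion rate = CL × Css = 28.02 × 18.4 = 515.6 mg/h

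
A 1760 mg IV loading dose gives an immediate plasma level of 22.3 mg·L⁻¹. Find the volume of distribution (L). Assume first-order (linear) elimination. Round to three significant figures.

Immediately after an IV bolus, C₀ = Dose / Vd, so Vd = Dose / C₀.
Vd = 1760 / 22.3 = 78.92 L

78.9 L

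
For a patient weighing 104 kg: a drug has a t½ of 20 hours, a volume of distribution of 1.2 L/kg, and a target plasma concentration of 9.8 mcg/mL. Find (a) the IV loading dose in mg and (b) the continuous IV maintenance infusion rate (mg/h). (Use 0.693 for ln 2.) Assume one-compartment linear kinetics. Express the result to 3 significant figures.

Total Vd = 1.2 × 104 = 124.8 L
LD = Vd × C = 124.8 × 9.8 = 1223 mg
CL = 0.693 × Vd / t½ = 0.693 × 124.8 / 20 = 4.324 L/h
Infusion rate = CL × Css = 4.324 × 9.8 = 42.38 mg/h

(a) 1220 mg; (b) 42.4 mg/h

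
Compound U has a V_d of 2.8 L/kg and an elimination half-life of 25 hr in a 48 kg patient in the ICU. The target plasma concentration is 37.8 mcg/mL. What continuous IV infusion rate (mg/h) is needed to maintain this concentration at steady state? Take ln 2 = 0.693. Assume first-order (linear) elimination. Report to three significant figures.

Vd(total) = 48 kg × 2.8 L/kg = 134.4 L
CL = ln 2 · Vd / t½ = 0.693 × 134.4 / 25 = 3.726 L/h
Infusion rate = CL × Css = 3.726 × 37.8 = 140.8 mg/h

141 mg/h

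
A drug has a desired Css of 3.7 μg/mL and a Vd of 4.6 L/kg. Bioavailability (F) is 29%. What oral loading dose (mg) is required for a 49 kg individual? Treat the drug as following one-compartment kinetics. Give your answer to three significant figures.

Total Vd = 4.6 × 49 = 225.4 L
The loading dose fills Vd to the target concentration.
LD = Vd × C / F = 225.4 × 3.700 / 0.29 = 2876 mg

2880 mg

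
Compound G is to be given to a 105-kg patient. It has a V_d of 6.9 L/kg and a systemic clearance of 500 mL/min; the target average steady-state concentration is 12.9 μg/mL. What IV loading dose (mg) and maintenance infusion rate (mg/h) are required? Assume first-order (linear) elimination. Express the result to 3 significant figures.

Vd(total) = 105 kg × 6.9 L/kg = 724.5 L
LD = Vd · C_target = 724.5 × 12.9 = 9346 mg
Convert clearance: 500 mL/min × 60 min/h ÷ 1000 mL/L = 30.00 L/h
Infusion rate = 30.00 L/h × 12.9 mg/L = 387.0 mg/h

(a) 9350 mg; (b) 387 mg/h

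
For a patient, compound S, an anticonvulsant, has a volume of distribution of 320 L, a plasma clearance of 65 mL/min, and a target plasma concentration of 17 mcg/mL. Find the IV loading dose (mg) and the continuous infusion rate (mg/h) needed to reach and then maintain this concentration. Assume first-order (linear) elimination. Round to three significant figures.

Loading: fill Vd to C_target → 320.0 L × 17 mg/L = 5440 mg
CL = 65 mL/min = 65 × 0.06 = 3.900 L/h
Maintenance infusion rate = CL × Css = 3.900 × 17 = 66.30 mg/h

(a) 5440 mg; (b) 66.3 mg/h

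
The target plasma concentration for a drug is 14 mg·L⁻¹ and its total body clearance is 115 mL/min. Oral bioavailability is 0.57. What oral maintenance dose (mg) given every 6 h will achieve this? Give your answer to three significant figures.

CL = 115 mL/min = 115 × 0.06 = 6.900 L/h
D = CL × Css × τ / F = 6.900 × 14 × 6 / 0.57 = 1017 mg

1020 mg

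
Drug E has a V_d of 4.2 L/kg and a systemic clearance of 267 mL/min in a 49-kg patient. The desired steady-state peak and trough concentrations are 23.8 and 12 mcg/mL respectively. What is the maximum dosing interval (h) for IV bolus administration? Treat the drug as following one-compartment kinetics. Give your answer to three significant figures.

Vd(total) = 49 kg × 4.2 L/kg = 205.8 L
Convert clearance: 267 mL/min × 60 min/h ÷ 1000 mL/L = 16.02 L/h
k = CL / Vd = 16.02 / 205.8 = 0.07784 h⁻¹
Between IV bolus doses, concentration decays as C = C₀·e^(−kτ), so C_peak/C_trough = e^(kτ).
τ_max = ln(C_peak/C_trough) / k = ln(23.8/12) / 0.07784 = 0.6848 / 0.07784 = 8.798 h

8.80 h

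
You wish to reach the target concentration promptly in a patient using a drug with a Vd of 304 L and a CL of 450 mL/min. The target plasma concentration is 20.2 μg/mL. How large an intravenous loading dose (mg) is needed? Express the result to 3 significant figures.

6140 mg

The loading dose fills Vd to the target concentration.
LD = Vd × C = 304.0 × 20.20 = 6141 mg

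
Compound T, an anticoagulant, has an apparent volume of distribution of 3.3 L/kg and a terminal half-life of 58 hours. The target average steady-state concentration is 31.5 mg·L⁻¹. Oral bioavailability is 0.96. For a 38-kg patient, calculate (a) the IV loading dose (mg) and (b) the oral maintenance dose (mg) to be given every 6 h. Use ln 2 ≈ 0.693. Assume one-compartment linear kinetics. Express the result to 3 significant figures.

(a) 3950 mg; (b) 295 mg

Vd = 3.3 L/kg × 38 kg = 125.4 L
LD = Vd × C = 125.4 × 31.5 = 3950 mg
CL = 0.693 × Vd / t½ = 0.693 × 125.4 / 58 = 1.498 L/h
D = CL × Css × τ / F = 1.498 × 31.5 × 6 / 0.96 = 294.9 mg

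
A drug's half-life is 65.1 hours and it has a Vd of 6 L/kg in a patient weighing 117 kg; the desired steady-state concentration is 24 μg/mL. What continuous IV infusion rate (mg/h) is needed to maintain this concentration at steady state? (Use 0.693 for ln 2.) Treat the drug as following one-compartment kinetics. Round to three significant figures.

Vd(total) = 117 kg × 6 L/kg = 702.0 L
CL = 0.693 × Vd / t½ = 0.693 × 702.0 / 65.1 = 7.473 L/h
Infusion rate = CL × Css = 7.473 × 24 = 179.4 mg/h

179 mg/h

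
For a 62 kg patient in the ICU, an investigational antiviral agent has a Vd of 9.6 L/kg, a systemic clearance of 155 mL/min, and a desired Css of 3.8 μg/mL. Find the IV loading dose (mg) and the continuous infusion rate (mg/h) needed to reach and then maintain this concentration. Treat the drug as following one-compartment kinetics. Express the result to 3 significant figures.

(a) 2260 mg; (b) 35.3 mg/h

Vd(total) = 62 kg × 9.6 L/kg = 595.2 L
Loading dose = Vd × C = 595.2 × 3.8 = 2262 mg
Convert clearance: 155 mL/min × 60 min/h ÷ 1000 mL/L = 9.300 L/h
Maintenance: replace elimination → rate = CL × Css = 9.300 × 3.8 = 35.34 mg/h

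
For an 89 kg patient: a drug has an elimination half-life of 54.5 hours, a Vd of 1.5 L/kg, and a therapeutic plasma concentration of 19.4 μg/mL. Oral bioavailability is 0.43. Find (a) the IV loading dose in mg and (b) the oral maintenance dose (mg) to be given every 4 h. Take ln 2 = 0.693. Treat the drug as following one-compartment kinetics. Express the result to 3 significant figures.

Vd = 1.5 L/kg × 89 kg = 133.5 L
LD = Vd × C = 133.5 × 19.4 = 2590 mg
CL = 0.693 × Vd / t½ = 0.693 × 133.5 / 54.5 = 1.698 L/h
D = CL × Css × τ / F = 1.698 × 19.4 × 4 / 0.43 = 306.4 mg

(a) 2590 mg; (b) 306 mg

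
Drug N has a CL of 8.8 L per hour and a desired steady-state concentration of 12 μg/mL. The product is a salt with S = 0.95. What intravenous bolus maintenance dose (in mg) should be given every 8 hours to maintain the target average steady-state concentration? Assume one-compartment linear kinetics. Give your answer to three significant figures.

889 mg

D = CL × Css × τ / S = 8.800 × 12 × 8 / 0.95 = 889.3 mg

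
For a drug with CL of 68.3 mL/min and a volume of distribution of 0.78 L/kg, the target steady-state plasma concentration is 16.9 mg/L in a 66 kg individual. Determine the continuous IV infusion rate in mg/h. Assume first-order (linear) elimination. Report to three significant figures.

Convert clearance: 68.3 mL/min × 60 min/h ÷ 1000 mL/L = 4.098 L/h
Infusion rate = CL · Css = 4.098 L/h × 16.9 mg/L = 69.26 mg/h

69.3 mg/h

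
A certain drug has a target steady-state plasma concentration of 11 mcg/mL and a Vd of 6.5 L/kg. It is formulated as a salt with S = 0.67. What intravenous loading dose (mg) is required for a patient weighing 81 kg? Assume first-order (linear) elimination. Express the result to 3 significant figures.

8640 mg

Total Vd = 6.5 × 81 = 526.5 L
The loading dose fills Vd to the target concentration.
LD = Vd × C / S = 526.5 × 11.00 / 0.67 = 8644 mg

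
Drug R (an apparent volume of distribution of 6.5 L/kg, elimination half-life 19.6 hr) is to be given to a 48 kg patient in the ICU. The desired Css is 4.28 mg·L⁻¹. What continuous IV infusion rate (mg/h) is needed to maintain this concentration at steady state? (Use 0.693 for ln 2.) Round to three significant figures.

Vd(total) = 48 kg × 6.5 L/kg = 312.0 L
CL = ln 2 · Vd / t½ = 0.693 × 312.0 / 19.6 = 11.03 L/h
Infusion rate = CL × Css = 11.03 × 4.28 = 47.21 mg/h

47.2 mg/h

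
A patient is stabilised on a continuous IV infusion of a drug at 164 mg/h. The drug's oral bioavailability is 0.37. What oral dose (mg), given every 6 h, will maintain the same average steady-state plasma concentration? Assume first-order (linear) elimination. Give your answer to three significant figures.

2660 mg

To maintain the same Css, the systemic dosing rate must be unchanged: F·D/τ = infusion rate.
D = rate × τ / F = 164 × 6 / 0.37 = 2659 mg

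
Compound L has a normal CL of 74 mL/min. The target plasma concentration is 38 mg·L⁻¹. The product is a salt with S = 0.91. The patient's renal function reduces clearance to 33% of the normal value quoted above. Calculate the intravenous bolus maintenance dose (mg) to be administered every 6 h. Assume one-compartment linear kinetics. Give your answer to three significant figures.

367 mg

Convert clearance: 74 mL/min × 60 min/h ÷ 1000 mL/L = 4.440 L/h
Patient clearance = 0.33 × 4.440 = 1.465 L/h
D = CL × Css × τ / S = 1.465 × 38 × 6 / 0.91 = 367.1 mg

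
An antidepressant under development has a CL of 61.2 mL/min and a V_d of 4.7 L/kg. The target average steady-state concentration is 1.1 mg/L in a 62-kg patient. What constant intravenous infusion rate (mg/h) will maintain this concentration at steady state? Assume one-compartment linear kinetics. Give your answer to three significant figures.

CL = 61.2 mL/min × 60/1000 = 3.672 L/h
Infusion rate = CL · Css = 3.672 L/h × 1.1 mg/L = 4.039 mg/h

4.04 mg/h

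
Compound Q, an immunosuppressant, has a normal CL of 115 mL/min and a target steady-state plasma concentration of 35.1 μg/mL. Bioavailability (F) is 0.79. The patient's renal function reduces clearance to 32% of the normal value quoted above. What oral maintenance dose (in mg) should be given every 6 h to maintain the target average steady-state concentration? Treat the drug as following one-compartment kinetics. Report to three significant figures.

Convert clearance: 115 mL/min × 60 min/h ÷ 1000 mL/L = 6.900 L/h
Patient clearance = 0.32 × 6.900 = 2.208 L/h
D = CL × Css × τ / F = 2.208 × 35.1 × 6 / 0.79 = 588.6 mg

589 mg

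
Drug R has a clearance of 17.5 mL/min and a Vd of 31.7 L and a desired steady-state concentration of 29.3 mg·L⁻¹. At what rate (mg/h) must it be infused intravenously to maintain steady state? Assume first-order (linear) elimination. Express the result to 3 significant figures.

Convert clearance: 17.5 mL/min × 60 min/h ÷ 1000 mL/L = 1.050 L/h
Rate = CL × Css = 1.050 × 29.3 = 30.77 mg/h

30.8 mg/h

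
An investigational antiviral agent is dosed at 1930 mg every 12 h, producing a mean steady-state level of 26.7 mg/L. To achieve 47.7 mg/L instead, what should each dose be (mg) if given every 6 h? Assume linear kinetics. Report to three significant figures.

1720 mg

For first-order elimination, Css ∝ F·D/(CL·τ); F and CL are unchanged, so Css ∝ D/τ.
D₂ = D₁ × (Css,target / Css,current) × (τ₂/τ₁) = 1930 × (47.7/26.7) × (6/12) = 1724 mg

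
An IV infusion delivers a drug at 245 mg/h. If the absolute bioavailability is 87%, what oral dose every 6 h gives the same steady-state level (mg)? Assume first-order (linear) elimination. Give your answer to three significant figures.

1690 mg

To maintain the same Css, the systemic dosing rate must be unchanged: F·D/τ = infusion rate.
D = rate × τ / F = 245 × 6 / 0.87 = 1690 mg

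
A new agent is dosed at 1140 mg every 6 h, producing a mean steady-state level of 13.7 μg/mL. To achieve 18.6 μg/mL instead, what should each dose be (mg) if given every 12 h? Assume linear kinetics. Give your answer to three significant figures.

3100 mg

For first-order elimination, Css ∝ F·D/(CL·τ); F and CL are unchanged, so Css ∝ D/τ.
D₂ = D₁ × (Css,target / Css,current) × (τ₂/τ₁) = 1140 × (18.6/13.7) × (12/6) = 3095 mg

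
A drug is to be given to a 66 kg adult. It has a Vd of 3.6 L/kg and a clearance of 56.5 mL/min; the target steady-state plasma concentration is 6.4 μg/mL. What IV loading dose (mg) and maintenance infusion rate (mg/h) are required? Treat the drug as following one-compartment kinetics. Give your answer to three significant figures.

Vd(total) = 66 kg × 3.6 L/kg = 237.6 L
LD = Vd · C_target = 237.6 × 6.4 = 1521 mg
CL = 56.5 mL/min = 56.5 × 0.06 = 3.390 L/h
Maintenance: replace elimination → rate = CL × Css = 3.390 × 6.4 = 21.70 mg/h

(a) 1520 mg; (b) 21.7 mg/h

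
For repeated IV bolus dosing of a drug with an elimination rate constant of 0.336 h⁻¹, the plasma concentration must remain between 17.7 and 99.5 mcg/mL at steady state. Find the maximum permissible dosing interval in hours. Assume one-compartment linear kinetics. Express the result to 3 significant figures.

5.14 h

Between IV bolus doses, concentration decays as C = C₀·e^(−kτ), so C_peak/C_trough = e^(kτ).
τ_max = ln(C_peak/C_trough) / k = ln(99.5/17.7) / 0.3360 = 1.727 / 0.3360 = 5.140 h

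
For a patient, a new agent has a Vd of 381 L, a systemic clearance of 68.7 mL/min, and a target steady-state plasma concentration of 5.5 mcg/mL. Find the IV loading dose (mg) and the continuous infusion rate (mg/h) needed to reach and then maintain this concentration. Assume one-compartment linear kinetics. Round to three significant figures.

Loading dose = Vd × C = 381.0 × 5.5 = 2096 mg
CL = 68.7 mL/min = 68.7 × 0.06 = 4.122 L/h
Infusion rate = 4.122 L/h × 5.5 mg/L = 22.67 mg/h

(a) 2100 mg; (b) 22.7 mg/h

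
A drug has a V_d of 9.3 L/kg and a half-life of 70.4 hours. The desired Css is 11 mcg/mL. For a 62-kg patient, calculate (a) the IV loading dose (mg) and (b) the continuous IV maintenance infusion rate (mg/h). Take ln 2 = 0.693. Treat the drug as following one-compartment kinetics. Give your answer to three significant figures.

(a) 6340 mg; (b) 62.4 mg/h

Total Vd = 9.3 × 62 = 576.6 L
LD = Vd × C = 576.6 × 11 = 6343 mg
CL = 0.693 × Vd / t½ = 0.693 × 576.6 / 70.4 = 5.676 L/h
Infusion rate = CL × Css = 5.676 × 11 = 62.44 mg/h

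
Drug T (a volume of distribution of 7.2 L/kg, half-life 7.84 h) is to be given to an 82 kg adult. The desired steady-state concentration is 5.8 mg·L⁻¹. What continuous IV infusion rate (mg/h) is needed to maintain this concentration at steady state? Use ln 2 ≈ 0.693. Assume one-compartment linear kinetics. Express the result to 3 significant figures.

303 mg/h

Vd(total) = 82 kg × 7.2 L/kg = 590.4 L
k = 0.693/7.84 = 0.08839 h⁻¹, so CL = k·Vd = 0.08839 × 590.4 = 52.19 L/h
Infusion rate = CL × Css = 52.19 × 5.8 = 302.7 mg/h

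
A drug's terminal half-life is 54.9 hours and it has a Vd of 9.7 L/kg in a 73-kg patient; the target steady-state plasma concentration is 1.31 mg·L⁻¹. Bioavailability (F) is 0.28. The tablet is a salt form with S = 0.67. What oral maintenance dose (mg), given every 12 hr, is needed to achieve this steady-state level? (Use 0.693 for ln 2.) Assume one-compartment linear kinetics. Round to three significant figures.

Total Vd = 9.7 × 73 = 708.1 L
CL = ln 2 · Vd / t½ = 0.693 × 708.1 / 54.9 = 8.938 L/h
D = CL × Css × τ / F / S = 8.938 × 1.31 × 12 / 0.28 / 0.67 = 749.0 mg

749 mg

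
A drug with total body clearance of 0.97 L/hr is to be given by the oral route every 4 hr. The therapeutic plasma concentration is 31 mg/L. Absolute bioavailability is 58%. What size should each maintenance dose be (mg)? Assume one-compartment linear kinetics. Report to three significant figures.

At steady state, dose per interval replaces the amount cleared in that interval: F·D/τ = CL·Css.
D = CL × Css × τ / F = 0.9700 × 31 × 4 / 0.58 = 207.4 mg

207 mg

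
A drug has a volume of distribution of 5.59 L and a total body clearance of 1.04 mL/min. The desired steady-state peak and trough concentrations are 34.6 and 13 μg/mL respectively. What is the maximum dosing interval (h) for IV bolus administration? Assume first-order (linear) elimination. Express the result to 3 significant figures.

Convert clearance: 1.04 mL/min × 60 min/h ÷ 1000 mL/L = 0.06240 L/h
k = CL / Vd = 0.06240 / 5.590 = 0.01116 h⁻¹
Between IV bolus doses, concentration decays as C = C₀·e^(−kτ), so C_peak/C_trough = e^(kτ).
τ_max = ln(C_peak/C_trough) / k = ln(34.6/13) / 0.01116 = 0.9789 / 0.01116 = 87.72 h

87.7 h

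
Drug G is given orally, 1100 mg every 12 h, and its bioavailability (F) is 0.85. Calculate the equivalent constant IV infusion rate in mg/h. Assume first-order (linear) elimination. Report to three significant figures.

77.9 mg/h

Equivalent systemic input: infusion rate = F·D/τ.
Rate = 0.85 × 1100 / 12 = 77.92 mg/h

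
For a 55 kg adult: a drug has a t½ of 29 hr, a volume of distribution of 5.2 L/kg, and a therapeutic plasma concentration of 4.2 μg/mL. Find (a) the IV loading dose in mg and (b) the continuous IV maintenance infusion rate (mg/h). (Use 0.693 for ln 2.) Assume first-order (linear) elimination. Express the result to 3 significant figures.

(a) 1200 mg; (b) 28.7 mg/h

Vd = 5.2 L/kg × 55 kg = 286.0 L
LD = Vd × C = 286.0 × 4.2 = 1201 mg
CL = 0.693 × Vd / t½ = 0.693 × 286.0 / 29 = 6.834 L/h
Infusion rate = CL × Css = 6.834 × 4.2 = 28.70 mg/h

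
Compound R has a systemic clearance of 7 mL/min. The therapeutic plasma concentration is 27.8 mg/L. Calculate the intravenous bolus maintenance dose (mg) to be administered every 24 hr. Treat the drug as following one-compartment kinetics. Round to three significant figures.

CL = 7 mL/min = 7 × 0.06 = 0.4200 L/h
D = CL × Css × τ = 0.4200 × 27.8 × 24 = 280.2 mg

280 mg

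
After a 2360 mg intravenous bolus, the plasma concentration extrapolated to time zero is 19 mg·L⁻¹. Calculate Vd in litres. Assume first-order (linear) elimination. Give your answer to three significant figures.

124 L

Immediately after an IV bolus, C₀ = Dose / Vd, so Vd = Dose / C₀.
Vd = 2360 / 19 = 124.2 L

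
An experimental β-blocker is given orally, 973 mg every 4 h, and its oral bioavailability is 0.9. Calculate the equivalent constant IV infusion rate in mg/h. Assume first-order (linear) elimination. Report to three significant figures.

Equivalent systemic input: infusion rate = F·D/τ.
Rate = 0.9 × 973 / 4 = 218.9 mg/h

219 mg/h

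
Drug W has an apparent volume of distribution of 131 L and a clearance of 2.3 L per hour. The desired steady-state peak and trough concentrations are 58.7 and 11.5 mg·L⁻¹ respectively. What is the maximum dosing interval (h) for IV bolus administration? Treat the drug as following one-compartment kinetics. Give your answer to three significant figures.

k = CL / Vd = 2.300 / 131.0 = 0.01756 h⁻¹
Between IV bolus doses, concentration decays as C = C₀·e^(−kτ), so C_peak/C_trough = e^(kτ).
τ_max = ln(C_peak/C_trough) / k = ln(58.7/11.5) / 0.01756 = 1.630 / 0.01756 = 92.82 h

92.8 h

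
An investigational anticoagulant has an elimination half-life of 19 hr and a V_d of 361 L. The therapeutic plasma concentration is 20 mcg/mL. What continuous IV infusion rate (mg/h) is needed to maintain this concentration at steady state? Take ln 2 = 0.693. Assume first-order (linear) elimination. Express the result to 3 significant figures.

k = 0.693/19 = 0.03647 h⁻¹, so CL = k·Vd = 0.03647 × 361.0 = 13.17 L/h
Infusion rate = CL × Css = 13.17 × 20 = 263.4 mg/h

263 mg/h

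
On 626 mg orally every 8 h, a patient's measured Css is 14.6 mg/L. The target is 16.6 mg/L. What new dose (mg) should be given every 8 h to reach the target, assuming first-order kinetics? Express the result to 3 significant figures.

712 mg

For first-order elimination, Css ∝ F·D/(CL·τ); F and CL are unchanged, so Css ∝ D/τ.
D₂ = D₁ × (Css,target / Css,current) = 626 × 16.6/14.6 = 711.8 mg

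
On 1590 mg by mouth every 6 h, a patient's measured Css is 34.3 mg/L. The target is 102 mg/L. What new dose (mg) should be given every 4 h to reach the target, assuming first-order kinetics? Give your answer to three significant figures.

3150 mg

For first-order elimination, Css ∝ F·D/(CL·τ); F and CL are unchanged, so Css ∝ D/τ.
D₂ = D₁ × (Css,target / Css,current) × (τ₂/τ₁) = 1590 × (102/34.3) × (4/6) = 3152 mg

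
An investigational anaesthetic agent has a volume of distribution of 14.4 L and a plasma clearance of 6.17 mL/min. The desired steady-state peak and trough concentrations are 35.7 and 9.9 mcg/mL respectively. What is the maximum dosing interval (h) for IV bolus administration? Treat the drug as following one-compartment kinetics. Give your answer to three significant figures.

CL = 6.17 mL/min × 60/1000 = 0.3702 L/h
k = CL / Vd = 0.3702 / 14.40 = 0.02571 h⁻¹
Between IV bolus doses, concentration decays as C = C₀·e^(−kτ), so C_peak/C_trough = e^(kτ).
τ_max = ln(C_peak/C_trough) / k = ln(35.7/9.9) / 0.02571 = 1.283 / 0.02571 = 49.90 h

49.9 h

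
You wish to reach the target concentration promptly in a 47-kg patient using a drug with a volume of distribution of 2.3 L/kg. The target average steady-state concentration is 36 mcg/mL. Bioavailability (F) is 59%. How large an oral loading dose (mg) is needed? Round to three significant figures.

Vd(total) = 47 kg × 2.3 L/kg = 108.1 L
LD = Vd × C / F = 108.1 × 36.00 / 0.59 = 6596 mg

6600 mg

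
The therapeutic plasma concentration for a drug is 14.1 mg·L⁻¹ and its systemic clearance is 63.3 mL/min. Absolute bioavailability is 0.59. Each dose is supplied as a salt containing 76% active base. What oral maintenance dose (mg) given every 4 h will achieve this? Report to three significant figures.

478 mg

CL = 63.3 mL/min = 63.3 × 0.06 = 3.798 L/h
D = CL × Css × τ / F / S = 3.798 × 14.1 × 4 / 0.59 / 0.76 = 477.7 mg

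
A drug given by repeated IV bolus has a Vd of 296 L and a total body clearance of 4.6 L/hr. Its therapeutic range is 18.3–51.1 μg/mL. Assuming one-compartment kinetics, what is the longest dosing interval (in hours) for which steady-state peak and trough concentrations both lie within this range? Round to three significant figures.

66.1 h

k = CL / Vd = 4.600 / 296.0 = 0.01554 h⁻¹
Between IV bolus doses, concentration decays as C = C₀·e^(−kτ), so C_peak/C_trough = e^(kτ).
τ_max = ln(C_peak/C_trough) / k = ln(51.1/18.3) / 0.01554 = 1.027 / 0.01554 = 66.09 h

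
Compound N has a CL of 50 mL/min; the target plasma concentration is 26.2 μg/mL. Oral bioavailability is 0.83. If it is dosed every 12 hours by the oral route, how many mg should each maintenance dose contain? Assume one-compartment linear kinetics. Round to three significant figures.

1140 mg

CL = 50 mL/min × 60/1000 = 3.000 L/h
At steady state, dose per interval replaces the amount cleared in that interval: F·D/τ = CL·Css.
D = CL × Css × τ / F = 3.000 × 26.2 × 12 / 0.83 = 1136 mg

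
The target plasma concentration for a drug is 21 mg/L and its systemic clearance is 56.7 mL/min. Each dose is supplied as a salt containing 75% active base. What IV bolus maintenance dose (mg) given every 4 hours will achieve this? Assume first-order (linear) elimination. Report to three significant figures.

Convert clearance: 56.7 mL/min × 60 min/h ÷ 1000 mL/L = 3.402 L/h
D = CL × Css × τ / S = 3.402 × 21 × 4 / 0.75 = 381.0 mg

381 mg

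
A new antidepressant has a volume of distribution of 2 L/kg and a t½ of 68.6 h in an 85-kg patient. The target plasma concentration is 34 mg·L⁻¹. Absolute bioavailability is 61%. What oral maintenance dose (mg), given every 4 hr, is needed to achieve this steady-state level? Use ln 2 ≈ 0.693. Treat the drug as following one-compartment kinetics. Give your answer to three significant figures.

383 mg

Vd(total) = 85 kg × 2 L/kg = 170.0 L
CL = 0.693 × Vd / t½ = 0.693 × 170.0 / 68.6 = 1.717 L/h
D = CL × Css × τ / F = 1.717 × 34 × 4 / 0.61 = 382.8 mg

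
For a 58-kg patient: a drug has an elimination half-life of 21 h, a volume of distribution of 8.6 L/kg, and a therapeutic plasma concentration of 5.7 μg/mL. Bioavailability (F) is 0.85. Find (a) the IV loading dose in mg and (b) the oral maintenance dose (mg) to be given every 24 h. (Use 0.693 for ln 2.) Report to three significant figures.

(a) 2840 mg; (b) 2650 mg

Total Vd = 8.6 × 58 = 498.8 L
LD = Vd × C = 498.8 × 5.7 = 2843 mg
CL = 0.693 × Vd / t½ = 0.693 × 498.8 / 21 = 16.46 L/h
D = CL × Css × τ / F = 16.46 × 5.7 × 24 / 0.85 = 2649 mg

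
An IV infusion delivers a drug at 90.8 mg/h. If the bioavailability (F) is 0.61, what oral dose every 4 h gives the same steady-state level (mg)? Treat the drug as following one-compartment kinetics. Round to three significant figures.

To maintain the same Css, the systemic dosing rate must be unchanged: F·D/τ = infusion rate.
D = rate × τ / F = 90.8 × 4 / 0.61 = 595.4 mg

595 mg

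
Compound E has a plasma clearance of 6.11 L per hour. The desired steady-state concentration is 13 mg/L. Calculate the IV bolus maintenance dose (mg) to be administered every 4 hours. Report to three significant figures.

318 mg

D = CL × Css × τ = 6.110 × 13 × 4 = 317.7 mg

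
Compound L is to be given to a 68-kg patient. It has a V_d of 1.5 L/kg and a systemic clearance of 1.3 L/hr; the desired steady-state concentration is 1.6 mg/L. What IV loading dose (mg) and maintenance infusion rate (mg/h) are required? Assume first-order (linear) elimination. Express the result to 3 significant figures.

Vd = 1.5 L/kg × 68 kg = 102.0 L
Loading: fill Vd to C_target → 102.0 L × 1.6 mg/L = 163.2 mg
Maintenance: replace elimination → rate = CL × Css = 1.300 × 1.6 = 2.080 mg/h

(a) 163 mg; (b) 2.08 mg/h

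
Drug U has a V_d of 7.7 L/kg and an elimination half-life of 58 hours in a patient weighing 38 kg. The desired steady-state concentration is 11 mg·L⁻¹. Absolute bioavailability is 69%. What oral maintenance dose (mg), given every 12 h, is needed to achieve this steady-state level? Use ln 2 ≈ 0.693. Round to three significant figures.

669 mg

Vd(total) = 38 kg × 7.7 L/kg = 292.6 L
CL = 0.693 × Vd / t½ = 0.693 × 292.6 / 58 = 3.496 L/h
D = CL × Css × τ / F = 3.496 × 11 × 12 / 0.69 = 668.8 mg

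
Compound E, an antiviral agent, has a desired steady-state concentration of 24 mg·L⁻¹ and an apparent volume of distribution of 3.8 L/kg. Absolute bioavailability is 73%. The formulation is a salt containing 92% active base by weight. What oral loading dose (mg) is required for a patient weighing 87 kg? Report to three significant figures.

11800 mg

Total Vd = 3.8 × 87 = 330.6 L
LD = Vd × C / F / S = 330.6 × 24.00 / 0.73 / 0.92 = 11810 mg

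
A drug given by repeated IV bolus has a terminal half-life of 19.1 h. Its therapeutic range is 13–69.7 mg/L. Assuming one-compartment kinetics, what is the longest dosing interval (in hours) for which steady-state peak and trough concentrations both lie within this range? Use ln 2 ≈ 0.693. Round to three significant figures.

46.3 h

k = 0.693 / t½ = 0.693 / 19.1 = 0.03628 h⁻¹
Between IV bolus doses, concentration decays as C = C₀·e^(−kτ), so C_peak/C_trough = e^(kτ).
τ_max = ln(C_peak/C_trough) / k = ln(69.7/13) / 0.03628 = 1.679 / 0.03628 = 46.28 h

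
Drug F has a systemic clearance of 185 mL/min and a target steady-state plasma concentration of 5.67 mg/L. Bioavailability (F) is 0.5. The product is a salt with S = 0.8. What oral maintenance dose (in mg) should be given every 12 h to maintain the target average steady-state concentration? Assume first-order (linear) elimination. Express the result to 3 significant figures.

CL = 185 mL/min × 60/1000 = 11.10 L/h
D = CL × Css × τ / F / S = 11.10 × 5.67 × 12 / 0.5 / 0.8 = 1888 mg

1890 mg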